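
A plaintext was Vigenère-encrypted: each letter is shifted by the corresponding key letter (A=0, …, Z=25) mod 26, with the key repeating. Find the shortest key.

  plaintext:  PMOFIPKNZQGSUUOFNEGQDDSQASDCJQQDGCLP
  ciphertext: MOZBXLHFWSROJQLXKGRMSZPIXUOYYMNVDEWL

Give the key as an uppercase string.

  i= 0: M-P = 23 → X
  i= 1: O-M =  2 → C
  i= 2: Z-O = 11 → L
  i= 3: B-F = 22 → W
  i= 4: X-I = 15 → P
  i= 5: L-P = 22 → W
  i= 6: H-K = 23 → X
  i= 7: F-N = 18 → S
  i= 8: W-Z = 23 → X
  i= 9: S-Q =  2 → C
  i=10: R-G = 11 → L
  i=11: O-S = 22 → W
  i=12: J-U = 15 → P
  i=13: Q-U = 22 → W
  i=14: L-O = 23 → X
  i=15: X-F = 18 → S
  i=16: K-N = 23 → X
  i=17: G-E =  2 → C
  i=18: R-G = 11 → L
  i=19: M-Q = 22 → W
  i=20: S-D = 15 → P
  i=21: Z-D = 22 → W
  i=22: P-S = 23 → X
  i=23: I-Q = 18 → S
  i=24: X-A = 23 → X
  i=25: U-S =  2 → C
  i=26: O-D = 11 → L
  i=27: Y-C = 22 → W
  i=28: Y-J = 15 → P
  i=29: M-Q = 22 → W
  i=30: N-Q = 23 → X
  i=31: V-D = 18 → S
  i=32: D-G = 23 → X
  i=33: E-C =  2 → C
  i=34: W-L = 11 → L
  i=35: L-P = 22 → W
  shifts repeat with period 8: XCLWPWXS

XCLWPWXS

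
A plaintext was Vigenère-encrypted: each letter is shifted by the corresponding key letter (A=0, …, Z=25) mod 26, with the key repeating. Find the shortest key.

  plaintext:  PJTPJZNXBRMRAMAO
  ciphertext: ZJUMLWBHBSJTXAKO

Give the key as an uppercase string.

KABXCXO

  i= 0: Z-P = 10 → K
  i= 1: J-J =  0 → A
  i= 2: U-T =  1 → B
  i= 3: M-P = 23 → X
  i= 4: L-J =  2 → C
  i= 5: W-Z = 23 → X
  i= 6: B-N = 14 → O
  i= 7: H-X = 10 → K
  i= 8: B-B =  0 → A
  i= 9: S-R =  1 → B
  i=10: J-M = 23 → X
  i=11: T-R =  2 → C
  i=12: X-A = 23 → X
  i=13: A-M = 14 → O
  i=14: K-A = 10 → K
  i=15: O-O =  0 → A
  shifts repeat with period 7: KABXCXO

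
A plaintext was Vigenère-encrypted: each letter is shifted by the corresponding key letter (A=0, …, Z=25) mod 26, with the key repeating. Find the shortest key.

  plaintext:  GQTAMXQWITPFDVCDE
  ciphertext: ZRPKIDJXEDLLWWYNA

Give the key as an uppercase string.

TBWKWG

  i= 0: Z-G = 19 → T
  i= 1: R-Q =  1 → B
  i= 2: P-T = 22 → W
  i= 3: K-A = 10 → K
  i= 4: I-M = 22 → W
  i= 5: D-X =  6 → G
  i= 6: J-Q = 19 → T
  i= 7: X-W =  1 → B
  i= 8: E-I = 22 → W
  i= 9: D-T = 10 → K
  i=10: L-P = 22 → W
  i=11: L-F =  6 → G
  i=12: W-D = 19 → T
  i=13: W-V =  1 → B
  i=14: Y-C = 22 → W
  i=15: N-D = 10 → K
  i=16: A-E = 22 → W
  shifts repeat with period 6: TBWKWG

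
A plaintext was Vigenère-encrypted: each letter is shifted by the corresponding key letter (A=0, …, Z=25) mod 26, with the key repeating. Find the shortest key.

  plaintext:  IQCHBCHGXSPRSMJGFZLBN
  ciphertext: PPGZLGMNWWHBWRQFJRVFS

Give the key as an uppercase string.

HZESKEF

  i= 0: P-I =  7 → H
  i= 1: P-Q = 25 → Z
  i= 2: G-C =  4 → E
  i= 3: Z-H = 18 → S
  i= 4: L-B = 10 → K
  i= 5: G-C =  4 → E
  i= 6: M-H =  5 → F
  i= 7: N-G =  7 → H
  i= 8: W-X = 25 → Z
  i= 9: W-S =  4 → E
  i=10: H-P = 18 → S
  i=11: B-R = 10 → K
  i=12: W-S =  4 → E
  i=13: R-M =  5 → F
  i=14: Q-J =  7 → H
  i=15: F-G = 25 → Z
  i=16: J-F =  4 → E
  i=17: R-Z = 18 → S
  i=18: V-L = 10 → K
  i=19: F-B =  4 → E
  i=20: S-N =  5 → F
  shifts repeat with period 7: HZESKEF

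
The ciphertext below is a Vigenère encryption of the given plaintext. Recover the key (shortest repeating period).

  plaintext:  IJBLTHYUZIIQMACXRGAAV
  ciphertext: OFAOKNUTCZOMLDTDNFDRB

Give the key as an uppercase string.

  i= 0: O-I =  6 → G
  i= 1: F-J = 22 → W
  i= 2: A-B = 25 → Z
  i= 3: O-L =  3 → D
  i= 4: K-T = 17 → R
  i= 5: N-H =  6 → G
  i= 6: U-Y = 22 → W
  i= 7: T-U = 25 → Z
  i= 8: C-Z =  3 → D
  i= 9: Z-I = 17 → R
  i=10: O-I =  6 → G
  i=11: M-Q = 22 → W
  i=12: L-M = 25 → Z
  i=13: D-A =  3 → D
  i=14: T-C = 17 → R
  i=15: D-X =  6 → G
  i=16: N-R = 22 → W
  i=17: F-G = 25 → Z
  i=18: D-A =  3 → D
  i=19: R-A = 17 → R
  i=20: B-V =  6 → G
  shifts repeat with period 5: GWZDR

GWZDR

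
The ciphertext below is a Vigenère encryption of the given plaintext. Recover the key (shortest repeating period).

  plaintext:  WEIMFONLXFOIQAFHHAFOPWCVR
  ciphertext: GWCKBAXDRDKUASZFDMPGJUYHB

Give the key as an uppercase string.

  i= 0: G-W = 10 → K
  i= 1: W-E = 18 → S
  i= 2: C-I = 20 → U
  i= 3: K-M = 24 → Y
  i= 4: B-F = 22 → W
  i= 5: A-O = 12 → M
  i= 6: X-N = 10 → K
  i= 7: D-L = 18 → S
  i= 8: R-X = 20 → U
  i= 9: D-F = 24 → Y
  i=10: K-O = 22 → W
  i=11: U-I = 12 → M
  i=12: A-Q = 10 → K
  i=13: S-A = 18 → S
  i=14: Z-F = 20 → U
  i=15: F-H = 24 → Y
  i=16: D-H = 22 → W
  i=17: M-A = 12 → M
  i=18: P-F = 10 → K
  i=19: G-O = 18 → S
  i=20: J-P = 20 → U
  i=21: U-W = 24 → Y
  i=22: Y-C = 22 → W
  i=23: H-V = 12 → M
  i=24: B-R = 10 → K
  shifts repeat with period 6: KSUYWM

KSUYWM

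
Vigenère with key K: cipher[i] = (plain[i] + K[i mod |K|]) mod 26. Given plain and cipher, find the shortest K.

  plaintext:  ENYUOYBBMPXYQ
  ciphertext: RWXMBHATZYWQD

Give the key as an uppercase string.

NJZS

  i= 0: R-E = 13 → N
  i= 1: W-N =  9 → J
  i= 2: X-Y = 25 → Z
  i= 3: M-U = 18 → S
  i= 4: B-O = 13 → N
  i= 5: H-Y =  9 → J
  i= 6: A-B = 25 → Z
  i= 7: T-B = 18 → S
  i= 8: Z-M = 13 → N
  i= 9: Y-P =  9 → J
  i=10: W-X = 25 → Z
  i=11: Q-Y = 18 → S
  i=12: D-Q = 13 → N
  shifts repeat with period 4: NJZS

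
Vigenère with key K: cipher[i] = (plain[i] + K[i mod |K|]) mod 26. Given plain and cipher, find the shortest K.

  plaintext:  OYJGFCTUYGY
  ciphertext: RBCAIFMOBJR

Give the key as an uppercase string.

DDTU

  i= 0: R-O =  3 → D
  i= 1: B-Y =  3 → D
  i= 2: C-J = 19 → T
  i= 3: A-G = 20 → U
  i= 4: I-F =  3 → D
  i= 5: F-C =  3 → D
  i= 6: M-T = 19 → T
  i= 7: O-U = 20 → U
  i= 8: B-Y =  3 → D
  i= 9: J-G =  3 → D
  i=10: R-Y = 19 → T
  shifts repeat with period 4: DDTU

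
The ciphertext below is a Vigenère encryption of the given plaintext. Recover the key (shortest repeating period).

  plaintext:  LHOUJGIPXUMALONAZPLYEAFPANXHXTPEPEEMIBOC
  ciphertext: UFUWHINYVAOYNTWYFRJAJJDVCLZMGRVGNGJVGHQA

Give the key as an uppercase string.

JYGCYCF

  i= 0: U-L =  9 → J
  i= 1: F-H = 24 → Y
  i= 2: U-O =  6 → G
  i= 3: W-U =  2 → C
  i= 4: H-J = 24 → Y
  i= 5: I-G =  2 → C
  i= 6: N-I =  5 → F
  i= 7: Y-P =  9 → J
  i= 8: V-X = 24 → Y
  i= 9: A-U =  6 → G
  i=10: O-M =  2 → C
  i=11: Y-A = 24 → Y
  i=12: N-L =  2 → C
  i=13: T-O =  5 → F
  i=14: W-N =  9 → J
  i=15: Y-A = 24 → Y
  i=16: F-Z =  6 → G
  i=17: R-P =  2 → C
  i=18: J-L = 24 → Y
  i=19: A-Y =  2 → C
  i=20: J-E =  5 → F
  i=21: J-A =  9 → J
  i=22: D-F = 24 → Y
  i=23: V-P =  6 → G
  i=24: C-A =  2 → C
  i=25: L-N = 24 → Y
  i=26: Z-X =  2 → C
  i=27: M-H =  5 → F
  i=28: G-X =  9 → J
  i=29: R-T = 24 → Y
  i=30: V-P =  6 → G
  i=31: G-E =  2 → C
  i=32: N-P = 24 → Y
  i=33: G-E =  2 → C
  i=34: J-E =  5 → F
  i=35: V-M =  9 → J
  i=36: G-I = 24 → Y
  i=37: H-B =  6 → G
  i=38: Q-O =  2 → C
  i=39: A-C = 24 → Y
  shifts repeat with period 7: JYGCYCF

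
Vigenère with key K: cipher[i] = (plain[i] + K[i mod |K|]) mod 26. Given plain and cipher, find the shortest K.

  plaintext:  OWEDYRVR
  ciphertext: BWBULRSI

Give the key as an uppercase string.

  i= 0: B-O = 13 → N
  i= 1: W-W =  0 → A
  i= 2: B-E = 23 → X
  i= 3: U-D = 17 → R
  i= 4: L-Y = 13 → N
  i= 5: R-R =  0 → A
  i= 6: S-V = 23 → X
  i= 7: I-R = 17 → R
  shifts repeat with period 4: NAXR

NAXR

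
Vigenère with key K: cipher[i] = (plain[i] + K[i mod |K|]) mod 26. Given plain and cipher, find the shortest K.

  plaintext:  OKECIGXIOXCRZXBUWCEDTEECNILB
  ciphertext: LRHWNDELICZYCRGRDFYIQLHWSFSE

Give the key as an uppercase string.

XHDUF

  i= 0: L-O = 23 → X
  i= 1: R-K =  7 → H
  i= 2: H-E =  3 → D
  i= 3: W-C = 20 → U
  i= 4: N-I =  5 → F
  i= 5: D-G = 23 → X
  i= 6: E-X =  7 → H
  i= 7: L-I =  3 → D
  i= 8: I-O = 20 → U
  i= 9: C-X =  5 → F
  i=10: Z-C = 23 → X
  i=11: Y-R =  7 → H
  i=12: C-Z =  3 → D
  i=13: R-X = 20 → U
  i=14: G-B =  5 → F
  i=15: R-U = 23 → X
  i=16: D-W =  7 → H
  i=17: F-C =  3 → D
  i=18: Y-E = 20 → U
  i=19: I-D =  5 → F
  i=20: Q-T = 23 → X
  i=21: L-E =  7 → H
  i=22: H-E =  3 → D
  i=23: W-C = 20 → U
  i=24: S-N =  5 → F
  i=25: F-I = 23 → X
  i=26: S-L =  7 → H
  i=27: E-B =  3 → D
  shifts repeat with period 5: XHDUF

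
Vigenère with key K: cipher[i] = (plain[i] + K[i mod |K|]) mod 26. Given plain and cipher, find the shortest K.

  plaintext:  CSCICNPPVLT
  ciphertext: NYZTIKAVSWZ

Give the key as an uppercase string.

  i= 0: N-C = 11 → L
  i= 1: Y-S =  6 → G
  i= 2: Z-C = 23 → X
  i= 3: T-I = 11 → L
  i= 4: I-C =  6 → G
  i= 5: K-N = 23 → X
  i= 6: A-P = 11 → L
  i= 7: V-P =  6 → G
  i= 8: S-V = 23 → X
  i= 9: W-L = 11 → L
  i=10: Z-T =  6 → G
  shifts repeat with period 3: LGX

LGX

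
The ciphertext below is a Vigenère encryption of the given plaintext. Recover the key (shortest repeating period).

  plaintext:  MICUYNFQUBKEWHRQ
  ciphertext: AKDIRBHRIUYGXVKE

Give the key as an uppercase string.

OCBOT

  i= 0: A-M = 14 → O
  i= 1: K-I =  2 → C
  i= 2: D-C =  1 → B
  i= 3: I-U = 14 → O
  i= 4: R-Y = 19 → T
  i= 5: B-N = 14 → O
  i= 6: H-F =  2 → C
  i= 7: R-Q =  1 → B
  i= 8: I-U = 14 → O
  i= 9: U-B = 19 → T
  i=10: Y-K = 14 → O
  i=11: G-E =  2 → C
  i=12: X-W =  1 → B
  i=13: V-H = 14 → O
  i=14: K-R = 19 → T
  i=15: E-Q = 14 → O
  shifts repeat with period 5: OCBOT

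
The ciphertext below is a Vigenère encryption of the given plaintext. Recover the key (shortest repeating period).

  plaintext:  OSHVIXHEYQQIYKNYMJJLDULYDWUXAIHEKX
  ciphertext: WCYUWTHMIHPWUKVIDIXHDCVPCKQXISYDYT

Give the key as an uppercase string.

IKRZOWA

  i= 0: W-O =  8 → I
  i= 1: C-S = 10 → K
  i= 2: Y-H = 17 → R
  i= 3: U-V = 25 → Z
  i= 4: W-I = 14 → O
  i= 5: T-X = 22 → W
  i= 6: H-H =  0 → A
  i= 7: M-E =  8 → I
  i= 8: I-Y = 10 → K
  i= 9: H-Q = 17 → R
  i=10: P-Q = 25 → Z
  i=11: W-I = 14 → O
  i=12: U-Y = 22 → W
  i=13: K-K =  0 → A
  i=14: V-N =  8 → I
  i=15: I-Y = 10 → K
  i=16: D-M = 17 → R
  i=17: I-J = 25 → Z
  i=18: X-J = 14 → O
  i=19: H-L = 22 → W
  i=20: D-D =  0 → A
  i=21: C-U =  8 → I
  i=22: V-L = 10 → K
  i=23: P-Y = 17 → R
  i=24: C-D = 25 → Z
  i=25: K-W = 14 → O
  i=26: Q-U = 22 → W
  i=27: X-X =  0 → A
  i=28: I-A =  8 → I
  i=29: S-I = 10 → K
  i=30: Y-H = 17 → R
  i=31: D-E = 25 → Z
  i=32: Y-K = 14 → O
  i=33: T-X = 22 → W
  shifts repeat with period 7: IKRZOWA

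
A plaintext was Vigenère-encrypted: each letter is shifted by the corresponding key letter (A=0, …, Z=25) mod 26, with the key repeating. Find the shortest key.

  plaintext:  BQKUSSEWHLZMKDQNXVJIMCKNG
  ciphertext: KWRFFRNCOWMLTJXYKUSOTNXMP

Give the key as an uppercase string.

  i= 0: K-B =  9 → J
  i= 1: W-Q =  6 → G
  i= 2: R-K =  7 → H
  i= 3: F-U = 11 → L
  i= 4: F-S = 13 → N
  i= 5: R-S = 25 → Z
  i= 6: N-E =  9 → J
  i= 7: C-W =  6 → G
  i= 8: O-H =  7 → H
  i= 9: W-L = 11 → L
  i=10: M-Z = 13 → N
  i=11: L-M = 25 → Z
  i=12: T-K =  9 → J
  i=13: J-D =  6 → G
  i=14: X-Q =  7 → H
  i=15: Y-N = 11 → L
  i=16: K-X = 13 → N
  i=17: U-V = 25 → Z
  i=18: S-J =  9 → J
  i=19: O-I =  6 → G
  i=20: T-M =  7 → H
  i=21: N-C = 11 → L
  i=22: X-K = 13 → N
  i=23: M-N = 25 → Z
  i=24: P-G =  9 → J
  shifts repeat with period 6: JGHLNZ

JGHLNZ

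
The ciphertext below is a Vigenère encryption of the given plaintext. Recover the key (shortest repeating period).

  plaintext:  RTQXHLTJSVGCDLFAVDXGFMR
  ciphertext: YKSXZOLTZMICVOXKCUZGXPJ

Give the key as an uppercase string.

HRCASDSK

  i= 0: Y-R =  7 → H
  i= 1: K-T = 17 → R
  i= 2: S-Q =  2 → C
  i= 3: X-X =  0 → A
  i= 4: Z-H = 18 → S
  i= 5: O-L =  3 → D
  i= 6: L-T = 18 → S
  i= 7: T-J = 10 → K
  i= 8: Z-S =  7 → H
  i= 9: M-V = 17 → R
  i=10: I-G =  2 → C
  i=11: C-C =  0 → A
  i=12: V-D = 18 → S
  i=13: O-L =  3 → D
  i=14: X-F = 18 → S
  i=15: K-A = 10 → K
  i=16: C-V =  7 → H
  i=17: U-D = 17 → R
  i=18: Z-X =  2 → C
  i=19: G-G =  0 → A
  i=20: X-F = 18 → S
  i=21: P-M =  3 → D
  i=22: J-R = 18 → S
  shifts repeat with period 8: HRCASDSK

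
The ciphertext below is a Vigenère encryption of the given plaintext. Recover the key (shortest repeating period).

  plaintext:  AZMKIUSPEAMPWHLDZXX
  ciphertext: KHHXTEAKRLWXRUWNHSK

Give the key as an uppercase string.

KIVNL

  i= 0: K-A = 10 → K
  i= 1: H-Z =  8 → I
  i= 2: H-M = 21 → V
  i= 3: X-K = 13 → N
  i= 4: T-I = 11 → L
  i= 5: E-U = 10 → K
  i= 6: A-S =  8 → I
  i= 7: K-P = 21 → V
  i= 8: R-E = 13 → N
  i= 9: L-A = 11 → L
  i=10: W-M = 10 → K
  i=11: X-P =  8 → I
  i=12: R-W = 21 → V
  i=13: U-H = 13 → N
  i=14: W-L = 11 → L
  i=15: N-D = 10 → K
  i=16: H-Z =  8 → I
  i=17: S-X = 21 → V
  i=18: K-X = 13 → N
  shifts repeat with period 5: KIVNL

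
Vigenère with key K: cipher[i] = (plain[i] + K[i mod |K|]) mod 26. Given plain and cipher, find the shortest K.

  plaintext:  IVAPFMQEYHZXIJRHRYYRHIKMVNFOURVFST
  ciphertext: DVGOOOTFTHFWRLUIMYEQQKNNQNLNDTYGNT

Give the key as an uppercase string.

  i= 0: D-I = 21 → V
  i= 1: V-V =  0 → A
  i= 2: G-A =  6 → G
  i= 3: O-P = 25 → Z
  i= 4: O-F =  9 → J
  i= 5: O-M =  2 → C
  i= 6: T-Q =  3 → D
  i= 7: F-E =  1 → B
  i= 8: T-Y = 21 → V
  i= 9: H-H =  0 → A
  i=10: F-Z =  6 → G
  i=11: W-X = 25 → Z
  i=12: R-I =  9 → J
  i=13: L-J =  2 → C
  i=14: U-R =  3 → D
  i=15: I-H =  1 → B
  i=16: M-R = 21 → V
  i=17: Y-Y =  0 → A
  i=18: E-Y =  6 → G
  i=19: Q-R = 25 → Z
  i=20: Q-H =  9 → J
  i=21: K-I =  2 → C
  i=22: N-K =  3 → D
  i=23: N-M =  1 → B
  i=24: Q-V = 21 → V
  i=25: N-N =  0 → A
  i=26: L-F =  6 → G
  i=27: N-O = 25 → Z
  i=28: D-U =  9 → J
  i=29: T-R =  2 → C
  i=30: Y-V =  3 → D
  i=31: G-F =  1 → B
  i=32: N-S = 21 → V
  i=33: T-T =  0 → A
  shifts repeat with period 8: VAGZJCDB

VAGZJCDB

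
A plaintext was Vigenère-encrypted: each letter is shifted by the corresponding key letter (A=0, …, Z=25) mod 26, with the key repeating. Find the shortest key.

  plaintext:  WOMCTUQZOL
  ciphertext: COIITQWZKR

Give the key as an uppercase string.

  i= 0: C-W =  6 → G
  i= 1: O-O =  0 → A
  i= 2: I-M = 22 → W
  i= 3: I-C =  6 → G
  i= 4: T-T =  0 → A
  i= 5: Q-U = 22 → W
  i= 6: W-Q =  6 → G
  i= 7: Z-Z =  0 → A
  i= 8: K-O = 22 → W
  i= 9: R-L =  6 → G
  shifts repeat with period 3: GAW

GAW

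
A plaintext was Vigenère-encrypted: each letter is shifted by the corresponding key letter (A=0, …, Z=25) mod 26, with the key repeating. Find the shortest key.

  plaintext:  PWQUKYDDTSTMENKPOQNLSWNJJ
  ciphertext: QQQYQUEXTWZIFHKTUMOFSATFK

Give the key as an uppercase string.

BUAEGW

  i= 0: Q-P =  1 → B
  i= 1: Q-W = 20 → U
  i= 2: Q-Q =  0 → A
  i= 3: Y-U =  4 → E
  i= 4: Q-K =  6 → G
  i= 5: U-Y = 22 → W
  i= 6: E-D =  1 → B
  i= 7: X-D = 20 → U
  i= 8: T-T =  0 → A
  i= 9: W-S =  4 → E
  i=10: Z-T =  6 → G
  i=11: I-M = 22 → W
  i=12: F-E =  1 → B
  i=13: H-N = 20 → U
  i=14: K-K =  0 → A
  i=15: T-P =  4 → E
  i=16: U-O =  6 → G
  i=17: M-Q = 22 → W
  i=18: O-N =  1 → B
  i=19: F-L = 20 → U
  i=20: S-S =  0 → A
  i=21: A-W =  4 → E
  i=22: T-N =  6 → G
  i=23: F-J = 22 → W
  i=24: K-J =  1 → B
  shifts repeat with period 6: BUAEGW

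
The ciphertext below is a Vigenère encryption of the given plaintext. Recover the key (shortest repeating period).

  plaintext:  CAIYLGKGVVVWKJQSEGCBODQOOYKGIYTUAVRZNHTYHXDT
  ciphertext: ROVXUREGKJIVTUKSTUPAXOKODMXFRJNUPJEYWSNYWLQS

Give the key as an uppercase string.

PONZJLUA

  i= 0: R-C = 15 → P
  i= 1: O-A = 14 → O
  i= 2: V-I = 13 → N
  i= 3: X-Y = 25 → Z
  i= 4: U-L =  9 → J
  i= 5: R-G = 11 → L
  i= 6: E-K = 20 → U
  i= 7: G-G =  0 → A
  i= 8: K-V = 15 → P
  i= 9: J-V = 14 → O
  i=10: I-V = 13 → N
  i=11: V-W = 25 → Z
  i=12: T-K =  9 → J
  i=13: U-J = 11 → L
  i=14: K-Q = 20 → U
  i=15: S-S =  0 → A
  i=16: T-E = 15 → P
  i=17: U-G = 14 → O
  i=18: P-C = 13 → N
  i=19: A-B = 25 → Z
  i=20: X-O =  9 → J
  i=21: O-D = 11 → L
  i=22: K-Q = 20 → U
  i=23: O-O =  0 → A
  i=24: D-O = 15 → P
  i=25: M-Y = 14 → O
  i=26: X-K = 13 → N
  i=27: F-G = 25 → Z
  i=28: R-I =  9 → J
  i=29: J-Y = 11 → L
  i=30: N-T = 20 → U
  i=31: U-U =  0 → A
  i=32: P-A = 15 → P
  i=33: J-V = 14 → O
  i=34: E-R = 13 → N
  i=35: Y-Z = 25 → Z
  i=36: W-N =  9 → J
  i=37: S-H = 11 → L
  i=38: N-T = 20 → U
  i=39: Y-Y =  0 → A
  i=40: W-H = 15 → P
  i=41: L-X = 14 → O
  i=42: Q-D = 13 → N
  i=43: S-T = 25 → Z
  shifts repeat with period 8: PONZJLUA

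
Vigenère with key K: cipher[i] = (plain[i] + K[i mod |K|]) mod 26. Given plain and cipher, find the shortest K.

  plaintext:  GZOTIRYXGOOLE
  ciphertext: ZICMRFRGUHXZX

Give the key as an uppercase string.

TJO

  i= 0: Z-G = 19 → T
  i= 1: I-Z =  9 → J
  i= 2: C-O = 14 → O
  i= 3: M-T = 19 → T
  i= 4: R-I =  9 → J
  i= 5: F-R = 14 → O
  i= 6: R-Y = 19 → T
  i= 7: G-X =  9 → J
  i= 8: U-G = 14 → O
  i= 9: H-O = 19 → T
  i=10: X-O =  9 → J
  i=11: Z-L = 14 → O
  i=12: X-E = 19 → T
  shifts repeat with period 3: TJO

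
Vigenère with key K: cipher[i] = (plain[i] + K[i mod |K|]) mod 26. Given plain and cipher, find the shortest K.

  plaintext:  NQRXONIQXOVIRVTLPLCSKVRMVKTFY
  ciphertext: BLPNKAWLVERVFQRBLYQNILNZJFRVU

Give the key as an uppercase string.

OVYQWN

  i= 0: B-N = 14 → O
  i= 1: L-Q = 21 → V
  i= 2: P-R = 24 → Y
  i= 3: N-X = 16 → Q
  i= 4: K-O = 22 → W
  i= 5: A-N = 13 → N
  i= 6: W-I = 14 → O
  i= 7: L-Q = 21 → V
  i= 8: V-X = 24 → Y
  i= 9: E-O = 16 → Q
  i=10: R-V = 22 → W
  i=11: V-I = 13 → N
  i=12: F-R = 14 → O
  i=13: Q-V = 21 → V
  i=14: R-T = 24 → Y
  i=15: B-L = 16 → Q
  i=16: L-P = 22 → W
  i=17: Y-L = 13 → N
  i=18: Q-C = 14 → O
  i=19: N-S = 21 → V
  i=20: I-K = 24 → Y
  i=21: L-V = 16 → Q
  i=22: N-R = 22 → W
  i=23: Z-M = 13 → N
  i=24: J-V = 14 → O
  i=25: F-K = 21 → V
  i=26: R-T = 24 → Y
  i=27: V-F = 16 → Q
  i=28: U-Y = 22 → W
  shifts repeat with period 6: OVYQWN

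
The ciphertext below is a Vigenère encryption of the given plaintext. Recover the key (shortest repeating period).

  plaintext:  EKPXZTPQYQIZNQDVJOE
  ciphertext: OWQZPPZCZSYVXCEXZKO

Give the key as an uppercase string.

  i= 0: O-E = 10 → K
  i= 1: W-K = 12 → M
  i= 2: Q-P =  1 → B
  i= 3: Z-X =  2 → C
  i= 4: P-Z = 16 → Q
  i= 5: P-T = 22 → W
  i= 6: Z-P = 10 → K
  i= 7: C-Q = 12 → M
  i= 8: Z-Y =  1 → B
  i= 9: S-Q =  2 → C
  i=10: Y-I = 16 → Q
  i=11: V-Z = 22 → W
  i=12: X-N = 10 → K
  i=13: C-Q = 12 → M
  i=14: E-D =  1 → B
  i=15: X-V =  2 → C
  i=16: Z-J = 16 → Q
  i=17: K-O = 22 → W
  i=18: O-E = 10 → K
  shifts repeat with period 6: KMBCQW

KMBCQW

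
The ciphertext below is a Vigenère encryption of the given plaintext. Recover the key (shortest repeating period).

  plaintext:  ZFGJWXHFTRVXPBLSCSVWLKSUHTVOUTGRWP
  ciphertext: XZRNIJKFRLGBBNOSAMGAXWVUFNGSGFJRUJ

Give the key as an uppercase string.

YULEMMDA

  i= 0: X-Z = 24 → Y
  i= 1: Z-F = 20 → U
  i= 2: R-G = 11 → L
  i= 3: N-J =  4 → E
  i= 4: I-W = 12 → M
  i= 5: J-X = 12 → M
  i= 6: K-H =  3 → D
  i= 7: F-F =  0 → A
  i= 8: R-T = 24 → Y
  i= 9: L-R = 20 → U
  i=10: G-V = 11 → L
  i=11: B-X =  4 → E
  i=12: B-P = 12 → M
  i=13: N-B = 12 → M
  i=14: O-L =  3 → D
  i=15: S-S =  0 → A
  i=16: A-C = 24 → Y
  i=17: M-S = 20 → U
  i=18: G-V = 11 → L
  i=19: A-W =  4 → E
  i=20: X-L = 12 → M
  i=21: W-K = 12 → M
  i=22: V-S =  3 → D
  i=23: U-U =  0 → A
  i=24: F-H = 24 → Y
  i=25: N-T = 20 → U
  i=26: G-V = 11 → L
  i=27: S-O =  4 → E
  i=28: G-U = 12 → M
  i=29: F-T = 12 → M
  i=30: J-G =  3 → D
  i=31: R-R =  0 → A
  i=32: U-W = 24 → Y
  i=33: J-P = 20 → U
  shifts repeat with period 8: YULEMMDA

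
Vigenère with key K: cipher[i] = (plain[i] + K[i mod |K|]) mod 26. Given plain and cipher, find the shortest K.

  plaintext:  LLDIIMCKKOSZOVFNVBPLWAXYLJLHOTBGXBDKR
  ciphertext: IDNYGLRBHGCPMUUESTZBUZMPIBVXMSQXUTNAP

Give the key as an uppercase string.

  i= 0: I-L = 23 → X
  i= 1: D-L = 18 → S
  i= 2: N-D = 10 → K
  i= 3: Y-I = 16 → Q
  i= 4: G-I = 24 → Y
  i= 5: L-M = 25 → Z
  i= 6: R-C = 15 → P
  i= 7: B-K = 17 → R
  i= 8: H-K = 23 → X
  i= 9: G-O = 18 → S
  i=10: C-S = 10 → K
  i=11: P-Z = 16 → Q
  i=12: M-O = 24 → Y
  i=13: U-V = 25 → Z
  i=14: U-F = 15 → P
  i=15: E-N = 17 → R
  i=16: S-V = 23 → X
  i=17: T-B = 18 → S
  i=18: Z-P = 10 → K
  i=19: B-L = 16 → Q
  i=20: U-W = 24 → Y
  i=21: Z-A = 25 → Z
  i=22: M-X = 15 → P
  i=23: P-Y = 17 → R
  i=24: I-L = 23 → X
  i=25: B-J = 18 → S
  i=26: V-L = 10 → K
  i=27: X-H = 16 → Q
  i=28: M-O = 24 → Y
  i=29: S-T = 25 → Z
  i=30: Q-B = 15 → P
  i=31: X-G = 17 → R
  i=32: U-X = 23 → X
  i=33: T-B = 18 → S
  i=34: N-D = 10 → K
  i=35: A-K = 16 → Q
  i=36: P-R = 24 → Y
  shifts repeat with period 8: XSKQYZPR

XSKQYZPR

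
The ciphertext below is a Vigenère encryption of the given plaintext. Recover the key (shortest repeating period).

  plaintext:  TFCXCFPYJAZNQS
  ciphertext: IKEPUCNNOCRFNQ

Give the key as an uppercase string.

PFCSSXY

  i= 0: I-T = 15 → P
  i= 1: K-F =  5 → F
  i= 2: E-C =  2 → C
  i= 3: P-X = 18 → S
  i= 4: U-C = 18 → S
  i= 5: C-F = 23 → X
  i= 6: N-P = 24 → Y
  i= 7: N-Y = 15 → P
  i= 8: O-J =  5 → F
  i= 9: C-A =  2 → C
  i=10: R-Z = 18 → S
  i=11: F-N = 18 → S
  i=12: N-Q = 23 → X
  i=13: Q-S = 24 → Y
  shifts repeat with period 7: PFCSSXY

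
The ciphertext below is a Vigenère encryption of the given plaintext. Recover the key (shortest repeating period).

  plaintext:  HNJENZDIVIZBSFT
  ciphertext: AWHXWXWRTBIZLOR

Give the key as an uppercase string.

  i= 0: A-H = 19 → T
  i= 1: W-N =  9 → J
  i= 2: H-J = 24 → Y
  i= 3: X-E = 19 → T
  i= 4: W-N =  9 → J
  i= 5: X-Z = 24 → Y
  i= 6: W-D = 19 → T
  i= 7: R-I =  9 → J
  i= 8: T-V = 24 → Y
  i= 9: B-I = 19 → T
  i=10: I-Z =  9 → J
  i=11: Z-B = 24 → Y
  i=12: L-S = 19 → T
  i=13: O-F =  9 → J
  i=14: R-T = 24 → Y
  shifts repeat with period 3: TJY

TJY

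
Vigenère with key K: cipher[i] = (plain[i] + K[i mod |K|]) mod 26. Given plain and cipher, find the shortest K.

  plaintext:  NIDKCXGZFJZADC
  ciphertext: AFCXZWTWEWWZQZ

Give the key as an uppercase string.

NXZ

  i= 0: A-N = 13 → N
  i= 1: F-I = 23 → X
  i= 2: C-D = 25 → Z
  i= 3: X-K = 13 → N
  i= 4: Z-C = 23 → X
  i= 5: W-X = 25 → Z
  i= 6: T-G = 13 → N
  i= 7: W-Z = 23 → X
  i= 8: E-F = 25 → Z
  i= 9: W-J = 13 → N
  i=10: W-Z = 23 → X
  i=11: Z-A = 25 → Z
  i=12: Q-D = 13 → N
  i=13: Z-C = 23 → X
  shifts repeat with period 3: NXZ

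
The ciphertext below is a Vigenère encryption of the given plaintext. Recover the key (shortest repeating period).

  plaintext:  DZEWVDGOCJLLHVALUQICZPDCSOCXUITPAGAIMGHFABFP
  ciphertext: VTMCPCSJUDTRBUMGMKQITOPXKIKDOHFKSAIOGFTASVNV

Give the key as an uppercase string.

SUIGUZMV

  i= 0: V-D = 18 → S
  i= 1: T-Z = 20 → U
  i= 2: M-E =  8 → I
  i= 3: C-W =  6 → G
  i= 4: P-V = 20 → U
  i= 5: C-D = 25 → Z
  i= 6: S-G = 12 → M
  i= 7: J-O = 21 → V
  i= 8: U-C = 18 → S
  i= 9: D-J = 20 → U
  i=10: T-L =  8 → I
  i=11: R-L =  6 → G
  i=12: B-H = 20 → U
  i=13: U-V = 25 → Z
  i=14: M-A = 12 → M
  i=15: G-L = 21 → V
  i=16: M-U = 18 → S
  i=17: K-Q = 20 → U
  i=18: Q-I =  8 → I
  i=19: I-C =  6 → G
  i=20: T-Z = 20 → U
  i=21: O-P = 25 → Z
  i=22: P-D = 12 → M
  i=23: X-C = 21 → V
  i=24: K-S = 18 → S
  i=25: I-O = 20 → U
  i=26: K-C =  8 → I
  i=27: D-X =  6 → G
  i=28: O-U = 20 → U
  i=29: H-I = 25 → Z
  i=30: F-T = 12 → M
  i=31: K-P = 21 → V
  i=32: S-A = 18 → S
  i=33: A-G = 20 → U
  i=34: I-A =  8 → I
  i=35: O-I =  6 → G
  i=36: G-M = 20 → U
  i=37: F-G = 25 → Z
  i=38: T-H = 12 → M
  i=39: A-F = 21 → V
  i=40: S-A = 18 → S
  i=41: V-B = 20 → U
  i=42: N-F =  8 → I
  i=43: V-P =  6 → G
  shifts repeat with period 8: SUIGUZMV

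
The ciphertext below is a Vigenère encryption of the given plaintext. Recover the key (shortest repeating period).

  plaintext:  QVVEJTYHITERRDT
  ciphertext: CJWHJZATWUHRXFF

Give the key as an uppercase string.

  i= 0: C-Q = 12 → M
  i= 1: J-V = 14 → O
  i= 2: W-V =  1 → B
  i= 3: H-E =  3 → D
  i= 4: J-J =  0 → A
  i= 5: Z-T =  6 → G
  i= 6: A-Y =  2 → C
  i= 7: T-H = 12 → M
  i= 8: W-I = 14 → O
  i= 9: U-T =  1 → B
  i=10: H-E =  3 → D
  i=11: R-R =  0 → A
  i=12: X-R =  6 → G
  i=13: F-D =  2 → C
  i=14: F-T = 12 → M
  shifts repeat with period 7: MOBDAGC

MOBDAGC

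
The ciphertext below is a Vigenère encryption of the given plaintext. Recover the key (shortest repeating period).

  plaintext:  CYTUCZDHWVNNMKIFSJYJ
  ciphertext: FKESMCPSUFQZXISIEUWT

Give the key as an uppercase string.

DMLYK

  i= 0: F-C =  3 → D
  i= 1: K-Y = 12 → M
  i= 2: E-T = 11 → L
  i= 3: S-U = 24 → Y
  i= 4: M-C = 10 → K
  i= 5: C-Z =  3 → D
  i= 6: P-D = 12 → M
  i= 7: S-H = 11 → L
  i= 8: U-W = 24 → Y
  i= 9: F-V = 10 → K
  i=10: Q-N =  3 → D
  i=11: Z-N = 12 → M
  i=12: X-M = 11 → L
  i=13: I-K = 24 → Y
  i=14: S-I = 10 → K
  i=15: I-F =  3 → D
  i=16: E-S = 12 → M
  i=17: U-J = 11 → L
  i=18: W-Y = 24 → Y
  i=19: T-J = 10 → K
  shifts repeat with period 5: DMLYK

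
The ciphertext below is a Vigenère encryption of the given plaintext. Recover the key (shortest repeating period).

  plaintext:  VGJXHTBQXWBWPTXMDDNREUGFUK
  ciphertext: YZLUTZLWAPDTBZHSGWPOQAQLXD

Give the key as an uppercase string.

  i= 0: Y-V =  3 → D
  i= 1: Z-G = 19 → T
  i= 2: L-J =  2 → C
  i= 3: U-X = 23 → X
  i= 4: T-H = 12 → M
  i= 5: Z-T =  6 → G
  i= 6: L-B = 10 → K
  i= 7: W-Q =  6 → G
  i= 8: A-X =  3 → D
  i= 9: P-W = 19 → T
  i=10: D-B =  2 → C
  i=11: T-W = 23 → X
  i=12: B-P = 12 → M
  i=13: Z-T =  6 → G
  i=14: H-X = 10 → K
  i=15: S-M =  6 → G
  i=16: G-D =  3 → D
  i=17: W-D = 19 → T
  i=18: P-N =  2 → C
  i=19: O-R = 23 → X
  i=20: Q-E = 12 → M
  i=21: A-U =  6 → G
  i=22: Q-G = 10 → K
  i=23: L-F =  6 → G
  i=24: X-U =  3 → D
  i=25: D-K = 19 → T
  shifts repeat with period 8: DTCXMGKG

DTCXMGKG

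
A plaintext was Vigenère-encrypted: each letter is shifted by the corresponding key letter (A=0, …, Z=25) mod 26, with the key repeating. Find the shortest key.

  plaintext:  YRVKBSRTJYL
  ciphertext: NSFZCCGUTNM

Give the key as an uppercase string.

  i= 0: N-Y = 15 → P
  i= 1: S-R =  1 → B
  i= 2: F-V = 10 → K
  i= 3: Z-K = 15 → P
  i= 4: C-B =  1 → B
  i= 5: C-S = 10 → K
  i= 6: G-R = 15 → P
  i= 7: U-T =  1 → B
  i= 8: T-J = 10 → K
  i= 9: N-Y = 15 → P
  i=10: M-L =  1 → B
  shifts repeat with period 3: PBK

PBK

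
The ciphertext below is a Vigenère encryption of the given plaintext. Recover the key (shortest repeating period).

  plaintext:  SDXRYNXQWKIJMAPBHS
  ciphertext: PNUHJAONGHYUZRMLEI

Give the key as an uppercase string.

XKXQLNR

  i= 0: P-S = 23 → X
  i= 1: N-D = 10 → K
  i= 2: U-X = 23 → X
  i= 3: H-R = 16 → Q
  i= 4: J-Y = 11 → L
  i= 5: A-N = 13 → N
  i= 6: O-X = 17 → R
  i= 7: N-Q = 23 → X
  i= 8: G-W = 10 → K
  i= 9: H-K = 23 → X
  i=10: Y-I = 16 → Q
  i=11: U-J = 11 → L
  i=12: Z-M = 13 → N
  i=13: R-A = 17 → R
  i=14: M-P = 23 → X
  i=15: L-B = 10 → K
  i=16: E-H = 23 → X
  i=17: I-S = 16 → Q
  shifts repeat with period 7: XKXQLNR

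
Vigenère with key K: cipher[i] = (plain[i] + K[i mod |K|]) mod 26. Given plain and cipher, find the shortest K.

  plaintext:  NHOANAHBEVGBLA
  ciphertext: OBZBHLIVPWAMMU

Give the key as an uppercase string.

BUL

  i= 0: O-N =  1 → B
  i= 1: B-H = 20 → U
  i= 2: Z-O = 11 → L
  i= 3: B-A =  1 → B
  i= 4: H-N = 20 → U
  i= 5: L-A = 11 → L
  i= 6: I-H =  1 → B
  i= 7: V-B = 20 → U
  i= 8: P-E = 11 → L
  i= 9: W-V =  1 → B
  i=10: A-G = 20 → U
  i=11: M-B = 11 → L
  i=12: M-L =  1 → B
  i=13: U-A = 20 → U
  shifts repeat with period 3: BUL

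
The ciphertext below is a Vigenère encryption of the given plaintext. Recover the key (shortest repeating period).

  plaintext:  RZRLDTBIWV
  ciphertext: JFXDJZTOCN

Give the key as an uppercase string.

SGG

  i= 0: J-R = 18 → S
  i= 1: F-Z =  6 → G
  i= 2: X-R =  6 → G
  i= 3: D-L = 18 → S
  i= 4: J-D =  6 → G
  i= 5: Z-T =  6 → G
  i= 6: T-B = 18 → S
  i= 7: O-I =  6 → G
  i= 8: C-W =  6 → G
  i= 9: N-V = 18 → S
  shifts repeat with period 3: SGG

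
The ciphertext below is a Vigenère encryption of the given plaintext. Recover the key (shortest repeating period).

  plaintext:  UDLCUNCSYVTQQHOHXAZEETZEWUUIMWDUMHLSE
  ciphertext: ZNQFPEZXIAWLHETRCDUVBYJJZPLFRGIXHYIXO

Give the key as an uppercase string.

FKFDVRX

  i= 0: Z-U =  5 → F
  i= 1: N-D = 10 → K
  i= 2: Q-L =  5 → F
  i= 3: F-C =  3 → D
  i= 4: P-U = 21 → V
  i= 5: E-N = 17 → R
  i= 6: Z-C = 23 → X
  i= 7: X-S =  5 → F
  i= 8: I-Y = 10 → K
  i= 9: A-V =  5 → F
  i=10: W-T =  3 → D
  i=11: L-Q = 21 → V
  i=12: H-Q = 17 → R
  i=13: E-H = 23 → X
  i=14: T-O =  5 → F
  i=15: R-H = 10 → K
  i=16: C-X =  5 → F
  i=17: D-A =  3 → D
  i=18: U-Z = 21 → V
  i=19: V-E = 17 → R
  i=20: B-E = 23 → X
  i=21: Y-T =  5 → F
  i=22: J-Z = 10 → K
  i=23: J-E =  5 → F
  i=24: Z-W =  3 → D
  i=25: P-U = 21 → V
  i=26: L-U = 17 → R
  i=27: F-I = 23 → X
  i=28: R-M =  5 → F
  i=29: G-W = 10 → K
  i=30: I-D =  5 → F
  i=31: X-U =  3 → D
  i=32: H-M = 21 → V
  i=33: Y-H = 17 → R
  i=34: I-L = 23 → X
  i=35: X-S =  5 → F
  i=36: O-E = 10 → K
  shifts repeat with period 7: FKFDVRX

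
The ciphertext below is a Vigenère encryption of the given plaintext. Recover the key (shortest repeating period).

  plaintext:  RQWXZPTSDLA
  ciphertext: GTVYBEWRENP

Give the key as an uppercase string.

PDZBC

  i= 0: G-R = 15 → P
  i= 1: T-Q =  3 → D
  i= 2: V-W = 25 → Z
  i= 3: Y-X =  1 → B
  i= 4: B-Z =  2 → C
  i= 5: E-P = 15 → P
  i= 6: W-T =  3 → D
  i= 7: R-S = 25 → Z
  i= 8: E-D =  1 → B
  i= 9: N-L =  2 → C
  i=10: P-A = 15 → P
  shifts repeat with period 5: PDZBC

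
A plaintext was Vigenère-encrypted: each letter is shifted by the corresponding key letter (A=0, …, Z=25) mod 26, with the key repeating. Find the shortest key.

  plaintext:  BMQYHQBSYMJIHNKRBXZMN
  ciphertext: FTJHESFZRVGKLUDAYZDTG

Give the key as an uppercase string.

EHTJXC

  i= 0: F-B =  4 → E
  i= 1: T-M =  7 → H
  i= 2: J-Q = 19 → T
  i= 3: H-Y =  9 → J
  i= 4: E-H = 23 → X
  i= 5: S-Q =  2 → C
  i= 6: F-B =  4 → E
  i= 7: Z-S =  7 → H
  i= 8: R-Y = 19 → T
  i= 9: V-M =  9 → J
  i=10: G-J = 23 → X
  i=11: K-I =  2 → C
  i=12: L-H =  4 → E
  i=13: U-N =  7 → H
  i=14: D-K = 19 → T
  i=15: A-R =  9 → J
  i=16: Y-B = 23 → X
  i=17: Z-X =  2 → C
  i=18: D-Z =  4 → E
  i=19: T-M =  7 → H
  i=20: G-N = 19 → T
  shifts repeat with period 6: EHTJXC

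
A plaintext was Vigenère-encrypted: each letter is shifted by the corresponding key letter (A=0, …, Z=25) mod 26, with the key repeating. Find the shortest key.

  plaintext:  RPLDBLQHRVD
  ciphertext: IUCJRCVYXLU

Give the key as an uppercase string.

RFRGQ

  i= 0: I-R = 17 → R
  i= 1: U-P =  5 → F
  i= 2: C-L = 17 → R
  i= 3: J-D =  6 → G
  i= 4: R-B = 16 → Q
  i= 5: C-L = 17 → R
  i= 6: V-Q =  5 → F
  i= 7: Y-H = 17 → R
  i= 8: X-R =  6 → G
  i= 9: L-V = 16 → Q
  i=10: U-D = 17 → R
  shifts repeat with period 5: RFRGQ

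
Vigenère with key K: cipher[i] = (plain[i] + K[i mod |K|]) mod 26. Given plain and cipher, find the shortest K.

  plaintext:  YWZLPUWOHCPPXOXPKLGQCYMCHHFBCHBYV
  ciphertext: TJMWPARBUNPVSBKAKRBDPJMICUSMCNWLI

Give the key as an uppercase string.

VNNLAG

  i= 0: T-Y = 21 → V
  i= 1: J-W = 13 → N
  i= 2: M-Z = 13 → N
  i= 3: W-L = 11 → L
  i= 4: P-P =  0 → A
  i= 5: A-U =  6 → G
  i= 6: R-W = 21 → V
  i= 7: B-O = 13 → N
  i= 8: U-H = 13 → N
  i= 9: N-C = 11 → L
  i=10: P-P =  0 → A
  i=11: V-P =  6 → G
  i=12: S-X = 21 → V
  i=13: B-O = 13 → N
  i=14: K-X = 13 → N
  i=15: A-P = 11 → L
  i=16: K-K =  0 → A
  i=17: R-L =  6 → G
  i=18: B-G = 21 → V
  i=19: D-Q = 13 → N
  i=20: P-C = 13 → N
  i=21: J-Y = 11 → L
  i=22: M-M =  0 → A
  i=23: I-C =  6 → G
  i=24: C-H = 21 → V
  i=25: U-H = 13 → N
  i=26: S-F = 13 → N
  i=27: M-B = 11 → L
  i=28: C-C =  0 → A
  i=29: N-H =  6 → G
  i=30: W-B = 21 → V
  i=31: L-Y = 13 → N
  i=32: I-V = 13 → N
  shifts repeat with period 6: VNNLAG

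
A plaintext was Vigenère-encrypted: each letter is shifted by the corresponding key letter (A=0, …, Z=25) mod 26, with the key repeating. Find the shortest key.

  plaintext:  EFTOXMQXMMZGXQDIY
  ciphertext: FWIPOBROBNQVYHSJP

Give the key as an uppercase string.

BRP

  i= 0: F-E =  1 → B
  i= 1: W-F = 17 → R
  i= 2: I-T = 15 → P
  i= 3: P-O =  1 → B
  i= 4: O-X = 17 → R
  i= 5: B-M = 15 → P
  i= 6: R-Q =  1 → B
  i= 7: O-X = 17 → R
  i= 8: B-M = 15 → P
  i= 9: N-M =  1 → B
  i=10: Q-Z = 17 → R
  i=11: V-G = 15 → P
  i=12: Y-X =  1 → B
  i=13: H-Q = 17 → R
  i=14: S-D = 15 → P
  i=15: J-I =  1 → B
  i=16: P-Y = 17 → R
  shifts repeat with period 3: BRP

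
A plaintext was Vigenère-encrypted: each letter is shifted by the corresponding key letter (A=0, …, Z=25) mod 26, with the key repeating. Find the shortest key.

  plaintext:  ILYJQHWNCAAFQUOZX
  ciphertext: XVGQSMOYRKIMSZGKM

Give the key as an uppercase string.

  i= 0: X-I = 15 → P
  i= 1: V-L = 10 → K
  i= 2: G-Y =  8 → I
  i= 3: Q-J =  7 → H
  i= 4: S-Q =  2 → C
  i= 5: M-H =  5 → F
  i= 6: O-W = 18 → S
  i= 7: Y-N = 11 → L
  i= 8: R-C = 15 → P
  i= 9: K-A = 10 → K
  i=10: I-A =  8 → I
  i=11: M-F =  7 → H
  i=12: S-Q =  2 → C
  i=13: Z-U =  5 → F
  i=14: G-O = 18 → S
  i=15: K-Z = 11 → L
  i=16: M-X = 15 → P
  shifts repeat with period 8: PKIHCFSL

PKIHCFSL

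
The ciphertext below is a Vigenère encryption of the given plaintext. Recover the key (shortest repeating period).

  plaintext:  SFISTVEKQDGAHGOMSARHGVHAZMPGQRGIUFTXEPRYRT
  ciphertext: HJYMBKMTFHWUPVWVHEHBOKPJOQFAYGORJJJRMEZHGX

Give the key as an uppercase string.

  i= 0: H-S = 15 → P
  i= 1: J-F =  4 → E
  i= 2: Y-I = 16 → Q
  i= 3: M-S = 20 → U
  i= 4: B-T =  8 → I
  i= 5: K-V = 15 → P
  i= 6: M-E =  8 → I
  i= 7: T-K =  9 → J
  i= 8: F-Q = 15 → P
  i= 9: H-D =  4 → E
  i=10: W-G = 16 → Q
  i=11: U-A = 20 → U
  i=12: P-H =  8 → I
  i=13: V-G = 15 → P
  i=14: W-O =  8 → I
  i=15: V-M =  9 → J
  i=16: H-S = 15 → P
  i=17: E-A =  4 → E
  i=18: H-R = 16 → Q
  i=19: B-H = 20 → U
  i=20: O-G =  8 → I
  i=21: K-V = 15 → P
  i=22: P-H =  8 → I
  i=23: J-A =  9 → J
  i=24: O-Z = 15 → P
  i=25: Q-M =  4 → E
  i=26: F-P = 16 → Q
  i=27: A-G = 20 → U
  i=28: Y-Q =  8 → I
  i=29: G-R = 15 → P
  i=30: O-G =  8 → I
  i=31: R-I =  9 → J
  i=32: J-U = 15 → P
  i=33: J-F =  4 → E
  i=34: J-T = 16 → Q
  i=35: R-X = 20 → U
  i=36: M-E =  8 → I
  i=37: E-P = 15 → P
  i=38: Z-R =  8 → I
  i=39: H-Y =  9 → J
  i=40: G-R = 15 → P
  i=41: X-T =  4 → E
  shifts repeat with period 8: PEQUIPIJ

PEQUIPIJ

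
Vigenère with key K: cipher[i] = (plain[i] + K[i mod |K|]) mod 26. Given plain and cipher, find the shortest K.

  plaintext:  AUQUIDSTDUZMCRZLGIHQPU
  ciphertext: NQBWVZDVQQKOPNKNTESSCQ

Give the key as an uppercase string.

  i= 0: N-A = 13 → N
  i= 1: Q-U = 22 → W
  i= 2: B-Q = 11 → L
  i= 3: W-U =  2 → C
  i= 4: V-I = 13 → N
  i= 5: Z-D = 22 → W
  i= 6: D-S = 11 → L
  i= 7: V-T =  2 → C
  i= 8: Q-D = 13 → N
  i= 9: Q-U = 22 → W
  i=10: K-Z = 11 → L
  i=11: O-M =  2 → C
  i=12: P-C = 13 → N
  i=13: N-R = 22 → W
  i=14: K-Z = 11 → L
  i=15: N-L =  2 → C
  i=16: T-G = 13 → N
  i=17: E-I = 22 → W
  i=18: S-H = 11 → L
  i=19: S-Q =  2 → C
  i=20: C-P = 13 → N
  i=21: Q-U = 22 → W
  shifts repeat with period 4: NWLC

NWLC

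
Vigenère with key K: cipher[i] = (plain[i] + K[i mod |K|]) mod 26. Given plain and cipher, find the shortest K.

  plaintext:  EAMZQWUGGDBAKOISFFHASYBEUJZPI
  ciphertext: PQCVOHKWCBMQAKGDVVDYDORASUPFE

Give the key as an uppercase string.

LQQWY

  i= 0: P-E = 11 → L
  i= 1: Q-A = 16 → Q
  i= 2: C-M = 16 → Q
  i= 3: V-Z = 22 → W
  i= 4: O-Q = 24 → Y
  i= 5: H-W = 11 → L
  i= 6: K-U = 16 → Q
  i= 7: W-G = 16 → Q
  i= 8: C-G = 22 → W
  i= 9: B-D = 24 → Y
  i=10: M-B = 11 → L
  i=11: Q-A = 16 → Q
  i=12: A-K = 16 → Q
  i=13: K-O = 22 → W
  i=14: G-I = 24 → Y
  i=15: D-S = 11 → L
  i=16: V-F = 16 → Q
  i=17: V-F = 16 → Q
  i=18: D-H = 22 → W
  i=19: Y-A = 24 → Y
  i=20: D-S = 11 → L
  i=21: O-Y = 16 → Q
  i=22: R-B = 16 → Q
  i=23: A-E = 22 → W
  i=24: S-U = 24 → Y
  i=25: U-J = 11 → L
  i=26: P-Z = 16 → Q
  i=27: F-P = 16 → Q
  i=28: E-I = 22 → W
  shifts repeat with period 5: LQQWY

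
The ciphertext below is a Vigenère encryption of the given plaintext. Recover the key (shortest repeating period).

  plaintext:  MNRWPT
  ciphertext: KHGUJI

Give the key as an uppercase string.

YUP

  i= 0: K-M = 24 → Y
  i= 1: H-N = 20 → U
  i= 2: G-R = 15 → P
  i= 3: U-W = 24 → Y
  i= 4: J-P = 20 → U
  i= 5: I-T = 15 → P
  shifts repeat with period 3: YUP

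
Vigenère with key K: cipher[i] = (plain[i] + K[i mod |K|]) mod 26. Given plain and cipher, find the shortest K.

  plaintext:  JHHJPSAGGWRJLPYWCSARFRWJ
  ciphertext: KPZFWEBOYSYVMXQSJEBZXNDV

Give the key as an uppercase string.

  i= 0: K-J =  1 → B
  i= 1: P-H =  8 → I
  i= 2: Z-H = 18 → S
  i= 3: F-J = 22 → W
  i= 4: W-P =  7 → H
  i= 5: E-S = 12 → M
  i= 6: B-A =  1 → B
  i= 7: O-G =  8 → I
  i= 8: Y-G = 18 → S
  i= 9: S-W = 22 → W
  i=10: Y-R =  7 → H
  i=11: V-J = 12 → M
  i=12: M-L =  1 → B
  i=13: X-P =  8 → I
  i=14: Q-Y = 18 → S
  i=15: S-W = 22 → W
  i=16: J-C =  7 → H
  i=17: E-S = 12 → M
  i=18: B-A =  1 → B
  i=19: Z-R =  8 → I
  i=20: X-F = 18 → S
  i=21: N-R = 22 → W
  i=22: D-W =  7 → H
  i=23: V-J = 12 → M
  shifts repeat with period 6: BISWHM

BISWHM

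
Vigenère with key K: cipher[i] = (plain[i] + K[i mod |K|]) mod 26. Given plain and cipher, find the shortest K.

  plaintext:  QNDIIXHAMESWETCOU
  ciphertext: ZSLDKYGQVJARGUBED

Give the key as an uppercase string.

JFIVCBZQ

  i= 0: Z-Q =  9 → J
  i= 1: S-N =  5 → F
  i= 2: L-D =  8 → I
  i= 3: D-I = 21 → V
  i= 4: K-I =  2 → C
  i= 5: Y-X =  1 → B
  i= 6: G-H = 25 → Z
  i= 7: Q-A = 16 → Q
  i= 8: V-M =  9 → J
  i= 9: J-E =  5 → F
  i=10: A-S =  8 → I
  i=11: R-W = 21 → V
  i=12: G-E =  2 → C
  i=13: U-T =  1 → B
  i=14: B-C = 25 → Z
  i=15: E-O = 16 → Q
  i=16: D-U =  9 → J
  shifts repeat with period 8: JFIVCBZQ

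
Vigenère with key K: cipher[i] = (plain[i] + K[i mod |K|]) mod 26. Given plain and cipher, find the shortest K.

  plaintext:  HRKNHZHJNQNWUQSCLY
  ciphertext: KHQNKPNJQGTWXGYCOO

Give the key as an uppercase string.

  i= 0: K-H =  3 → D
  i= 1: H-R = 16 → Q
  i= 2: Q-K =  6 → G
  i= 3: N-N =  0 → A
  i= 4: K-H =  3 → D
  i= 5: P-Z = 16 → Q
  i= 6: N-H =  6 → G
  i= 7: J-J =  0 → A
  i= 8: Q-N =  3 → D
  i= 9: G-Q = 16 → Q
  i=10: T-N =  6 → G
  i=11: W-W =  0 → A
  i=12: X-U =  3 → D
  i=13: G-Q = 16 → Q
  i=14: Y-S =  6 → G
  i=15: C-C =  0 → A
  i=16: O-L =  3 → D
  i=17: O-Y = 16 → Q
  shifts repeat with period 4: DQGA

DQGA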